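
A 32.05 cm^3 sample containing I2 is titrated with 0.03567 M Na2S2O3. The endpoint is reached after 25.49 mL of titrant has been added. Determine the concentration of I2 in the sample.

0.0142 M

n(Na2S2O3) = 0.03567 x 0.02549 = 0.0009092 mol.
From the balanced equation, 2 mol Na2S2O3 reacts with 1 mol I2, so n(I2) = 0.0009092 x 1/2 = 0.0004546 mol.
[I2] = 0.0004546 / 0.03205 L = 0.0142 M.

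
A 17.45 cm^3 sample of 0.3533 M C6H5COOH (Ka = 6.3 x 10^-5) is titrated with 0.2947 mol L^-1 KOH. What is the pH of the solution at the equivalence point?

8.70

n(C6H5COOH) = 0.3533 x 0.01745 = 0.006165 mol; V(KOH) at equivalence = 0.006165/0.2947 = 0.02092 L.
At equivalence all the acid is converted to C6H5COO-; total volume = 0.01745 + 0.02092 = 0.03837 L, so [C6H5COO-] = 0.006165/0.03837 = 0.1607 M.
Kb = Kw/Ka = 1.0e-14 / 6.3 x 10^-5 = 1.59e-10.
[OH^-] = sqrt(Kb x [C6H5COO-]) = sqrt(1.59e-10 x 0.1607) = 5.05e-6 M.
pOH = 5.30, so pH = 14.00 - 5.30 = 8.70.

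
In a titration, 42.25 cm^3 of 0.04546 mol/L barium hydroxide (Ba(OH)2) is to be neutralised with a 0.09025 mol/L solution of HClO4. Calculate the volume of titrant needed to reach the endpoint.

42.6 mL

n(Ba(OH)2) = 0.04546 mol/L x 0.04225 L = 0.001921 mol.
The neutralisation is 1 Ba(OH)2 : 2 HClO4, so n(HClO4) = 0.001921 x 2/1 = 0.003841 mol.
V(HClO4) = 0.003841 / 0.09025 = 0.04256 L = 42.6 mL.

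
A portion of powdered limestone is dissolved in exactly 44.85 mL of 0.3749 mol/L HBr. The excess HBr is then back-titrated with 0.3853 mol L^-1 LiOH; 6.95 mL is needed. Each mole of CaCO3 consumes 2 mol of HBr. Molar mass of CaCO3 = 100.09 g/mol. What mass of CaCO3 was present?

0.707 g

Total n(HBr) added = 0.3749 x 0.04485 = 0.01681 mol.
n(LiOH) used = 0.3853 x 0.006950 = 0.002678 mol, which equals the excess n(HBr).
So n(HBr) consumed by the sample = 0.01681 - 0.002678 = 0.01414 mol.
n(CaCO3) = 0.01414 / 2 = 0.007068 mol.
mass = 0.007068 mol x 100.09 g/mol = 0.707 g.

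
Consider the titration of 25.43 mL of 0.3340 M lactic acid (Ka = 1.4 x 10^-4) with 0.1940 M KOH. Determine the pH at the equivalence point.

8.47

n(HC3H5O3) = 0.3340 x 0.02543 = 0.008494 mol; V(KOH) at equivalence = 0.008494/0.1940 = 0.04378 L.
At equivalence all the acid is converted to C3H5O3-; total volume = 0.02543 + 0.04378 = 0.06921 L, so [C3H5O3-] = 0.008494/0.06921 = 0.1227 M.
Kb = Kw/Ka = 1.0e-14 / 1.4 x 10^-4 = 7.14e-11.
[OH^-] = sqrt(Kb x [C3H5O3-]) = sqrt(7.14e-11 x 0.1227) = 2.96e-6 M.
pOH = 5.53, so pH = 14.00 - 5.53 = 8.47.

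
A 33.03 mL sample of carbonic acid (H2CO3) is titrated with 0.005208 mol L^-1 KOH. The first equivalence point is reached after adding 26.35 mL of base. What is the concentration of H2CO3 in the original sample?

n(KOH) = 0.005208 x 0.02635 = 0.0001372 mol.
At the first equivalence point, 1 mol OH^- react per mol H2CO3, so n(H2CO3) = 0.0001372 / 1 = 0.0001372 mol.
[H2CO3] = 0.0001372 / 0.03303 L = 0.00415 M.

0.00415 M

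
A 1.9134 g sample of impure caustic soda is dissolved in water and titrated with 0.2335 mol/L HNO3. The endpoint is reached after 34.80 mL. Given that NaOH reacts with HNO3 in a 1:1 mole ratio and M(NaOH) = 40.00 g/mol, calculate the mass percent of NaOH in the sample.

17.0%

n(HNO3) = 0.2335 x 0.03480 = 0.008126 mol.
n(NaOH) = 0.008126 / 1 = 0.008126 mol.
mass of NaOH = 0.008126 x 40.00 = 0.3250 g.
% purity = 0.3250 / 1.9134 x 100 = 17.0%.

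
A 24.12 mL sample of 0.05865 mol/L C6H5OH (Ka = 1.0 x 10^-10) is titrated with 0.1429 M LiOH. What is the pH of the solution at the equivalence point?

11.31

n(C6H5OH) = 0.05865 x 0.02412 = 0.001415 mol; V(LiOH) at equivalence = 0.001415/0.1429 = 0.009899 L.
At equivalence all the acid is converted to C6H5O-; total volume = 0.02412 + 0.009899 = 0.03402 L, so [C6H5O-] = 0.001415/0.03402 = 0.04158 M.
Kb = Kw/Ka = 1.0e-14 / 1.0 x 10^-10 = 0.000100.
[OH^-] = sqrt(Kb x [C6H5O-]) = sqrt(0.000100 x 0.04158) = 0.00204 M.
pOH = 2.69, so pH = 14.00 - 2.69 = 11.31.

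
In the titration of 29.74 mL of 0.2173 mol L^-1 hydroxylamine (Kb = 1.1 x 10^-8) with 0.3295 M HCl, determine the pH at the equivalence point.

n(NH2OH) = 0.2173 x 0.02974 = 0.006463 mol; V(HCl) at equivalence = 0.006463/0.3295 = 0.01961 L.
At equivalence the base is fully converted to NH3OH+; total volume = 0.04935 L, so [NH3OH+] = 0.006463/0.04935 = 0.1309 M.
Ka(NH3OH+) = Kw/Kb = 1.0e-14 / 1.1 x 10^-8 = 9.09e-7.
[H^+] = sqrt(Ka x [NH3OH+]) = sqrt(9.09e-7 x 0.1309) = 0.000345 M.
pH = -log(0.000345) = 3.46.

3.46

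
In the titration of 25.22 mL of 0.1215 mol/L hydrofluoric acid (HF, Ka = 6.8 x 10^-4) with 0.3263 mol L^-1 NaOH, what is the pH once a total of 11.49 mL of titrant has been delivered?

12.27

n(acid) = 0.1215 x 0.02522 = 0.003064 mol; n(NaOH) added = 0.3263 x 0.01149 = 0.003749 mol.
Base is in excess by 0.003749 - 0.003064 = 0.0006850 mol in a total volume of 0.03671 L.
[OH^-] = 0.0006850/0.03671 = 0.01866 M, so pOH = 1.73 and pH = 14.00 - 1.73 = 12.27.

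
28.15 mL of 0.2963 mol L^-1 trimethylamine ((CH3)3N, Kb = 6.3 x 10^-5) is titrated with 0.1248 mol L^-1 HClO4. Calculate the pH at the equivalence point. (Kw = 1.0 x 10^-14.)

5.43

n((CH3)3N) = 0.2963 x 0.02815 = 0.008341 mol; V(HClO4) at equivalence = 0.008341/0.1248 = 0.06683 L.
At equivalence the base is fully converted to (CH3)3NH+; total volume = 0.09498 L, so [(CH3)3NH+] = 0.008341/0.09498 = 0.08781 M.
Ka((CH3)3NH+) = Kw/Kb = 1.0e-14 / 6.3 x 10^-5 = 1.59e-10.
[H^+] = sqrt(Ka x [(CH3)3NH+]) = sqrt(1.59e-10 x 0.08781) = 3.73e-6 M.
pH = -log(3.73e-6) = 5.43.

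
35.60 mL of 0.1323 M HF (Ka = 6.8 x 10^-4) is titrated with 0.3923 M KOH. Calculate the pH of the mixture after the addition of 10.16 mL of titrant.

3.91

Initial n(HF) = 0.1323 x 0.03560 = 0.004710 mol.
n(KOH) added = 0.3923 x 0.01016 = 0.003986 mol, converting that many moles of HF to F-.
Remaining n(HF) = 0.0007241 mol; n(F-) = 0.003986 mol.
By Henderson-Hasselbalch, pH = pKa + log([A^-]/[HA]) = 3.17 + log(0.003986/0.0007241) = 3.17 + (+0.74) = 3.91.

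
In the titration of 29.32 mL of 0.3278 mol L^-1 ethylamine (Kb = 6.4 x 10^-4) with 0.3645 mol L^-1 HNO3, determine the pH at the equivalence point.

5.78

n(C2H5NH2) = 0.3278 x 0.02932 = 0.009611 mol; V(HNO3) at equivalence = 0.009611/0.3645 = 0.02637 L.
At equivalence the base is fully converted to C2H5NH3+; total volume = 0.05569 L, so [C2H5NH3+] = 0.009611/0.05569 = 0.1726 M.
Ka(C2H5NH3+) = Kw/Kb = 1.0e-14 / 6.4 x 10^-4 = 1.56e-11.
[H^+] = sqrt(Ka x [C2H5NH3+]) = sqrt(1.56e-11 x 0.1726) = 1.64e-6 M.
pH = -log(1.64e-6) = 5.78.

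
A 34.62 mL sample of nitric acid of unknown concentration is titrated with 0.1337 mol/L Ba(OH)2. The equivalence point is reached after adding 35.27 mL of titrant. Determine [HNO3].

n(Ba(OH)2) delivered = 0.1337 x 0.03527 = 0.004716 mol.
The reaction is 2 HNO3 + 1 Ba(OH)2, so n(HNO3) = 0.004716 x 2/1 = 0.009431 mol.
[HNO3] = 0.009431 mol / 0.03462 L = 0.272 M.

0.272 M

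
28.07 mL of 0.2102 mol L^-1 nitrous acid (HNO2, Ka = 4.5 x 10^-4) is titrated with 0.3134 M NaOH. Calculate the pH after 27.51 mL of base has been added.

n(acid) = 0.2102 x 0.02807 = 0.005900 mol; n(NaOH) added = 0.3134 x 0.02751 = 0.008622 mol.
Base is in excess by 0.008622 - 0.005900 = 0.002721 mol in a total volume of 0.05558 L.
[OH^-] = 0.002721/0.05558 = 0.04896 M, so pOH = 1.31 and pH = 14.00 - 1.31 = 12.69.

12.69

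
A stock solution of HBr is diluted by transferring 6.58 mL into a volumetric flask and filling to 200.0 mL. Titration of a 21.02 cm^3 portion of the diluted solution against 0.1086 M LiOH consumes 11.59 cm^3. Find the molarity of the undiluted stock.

n(LiOH) = 0.1086 x 0.01159 = 0.001259 mol.
n(HBr) in the aliquot = 0.001259 mol.
[diluted HBr] = 0.001259 / 0.02102 = 0.05988 M.
Dilution factor = 200.0/6.580 = 30.40, so [stock] = 0.05988 x 30.40 = 1.82 M.

1.82 M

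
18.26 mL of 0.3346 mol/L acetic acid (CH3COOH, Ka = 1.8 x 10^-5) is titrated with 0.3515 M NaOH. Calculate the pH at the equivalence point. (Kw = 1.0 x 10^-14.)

8.99

n(CH3COOH) = 0.3346 x 0.01826 = 0.006110 mol; V(NaOH) at equivalence = 0.006110/0.3515 = 0.01738 L.
At equivalence all the acid is converted to CH3COO-; total volume = 0.01826 + 0.01738 = 0.03564 L, so [CH3COO-] = 0.006110/0.03564 = 0.1714 M.
Kb = Kw/Ka = 1.0e-14 / 1.8 x 10^-5 = 5.56e-10.
[OH^-] = sqrt(Kb x [CH3COO-]) = sqrt(5.56e-10 x 0.1714) = 9.76e-6 M.
pOH = 5.01, so pH = 14.00 - 5.01 = 8.99.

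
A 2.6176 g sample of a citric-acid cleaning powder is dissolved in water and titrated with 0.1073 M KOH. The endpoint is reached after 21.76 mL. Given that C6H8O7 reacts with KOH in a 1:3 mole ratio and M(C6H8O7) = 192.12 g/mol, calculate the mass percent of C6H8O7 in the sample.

5.71%

n(KOH) = 0.1073 x 0.02176 = 0.002335 mol.
n(C6H8O7) = 0.002335 / 3 = 0.0007783 mol.
mass of C6H8O7 = 0.0007783 x 192.12 = 0.1495 g.
% purity = 0.1495 / 2.6176 x 100 = 5.71%.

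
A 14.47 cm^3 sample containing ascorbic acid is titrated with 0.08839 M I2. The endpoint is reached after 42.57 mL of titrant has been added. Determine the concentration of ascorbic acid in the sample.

n(I2) = 0.08839 x 0.04257 = 0.003763 mol.
From the balanced equation, 1 mol I2 reacts with 1 mol ascorbic acid, so n(ascorbic acid) = 0.003763 x 1/1 = 0.003763 mol.
[ascorbic acid] = 0.003763 / 0.01447 L = 0.260 M.

0.260 M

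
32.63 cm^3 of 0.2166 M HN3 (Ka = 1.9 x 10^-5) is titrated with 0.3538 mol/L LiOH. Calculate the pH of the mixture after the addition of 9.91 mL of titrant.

4.71

Initial n(HN3) = 0.2166 x 0.03263 = 0.007068 mol.
n(LiOH) added = 0.3538 x 0.009910 = 0.003506 mol, converting that many moles of HN3 to N3-.
Remaining n(HN3) = 0.003561 mol; n(N3-) = 0.003506 mol.
By Henderson-Hasselbalch, pH = pKa + log([A^-]/[HA]) = 4.72 + log(0.003506/0.003561) = 4.72 + (-0.01) = 4.71.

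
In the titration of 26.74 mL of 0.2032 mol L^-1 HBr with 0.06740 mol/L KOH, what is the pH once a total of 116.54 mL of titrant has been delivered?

n(acid) = 0.2032 x 0.02674 = 0.005434 mol; n(KOH) added = 0.06740 x 0.1165 = 0.007855 mol.
Base is in excess by 0.007855 - 0.005434 = 0.002421 mol in a total volume of 0.1433 L.
[OH^-] = 0.002421/0.1433 = 0.01690 M, so pOH = 1.77 and pH = 14.00 - 1.77 = 12.23.

12.23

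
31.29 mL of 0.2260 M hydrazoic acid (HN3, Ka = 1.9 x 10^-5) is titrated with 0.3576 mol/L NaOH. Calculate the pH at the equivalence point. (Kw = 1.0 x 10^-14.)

8.93

n(HN3) = 0.2260 x 0.03129 = 0.007072 mol; V(NaOH) at equivalence = 0.007072/0.3576 = 0.01978 L.
At equivalence all the acid is converted to N3-; total volume = 0.03129 + 0.01978 = 0.05106 L, so [N3-] = 0.007072/0.05106 = 0.1385 M.
Kb = Kw/Ka = 1.0e-14 / 1.9 x 10^-5 = 5.26e-10.
[OH^-] = sqrt(Kb x [N3-]) = sqrt(5.26e-10 x 0.1385) = 8.54e-6 M.
pOH = 5.07, so pH = 14.00 - 5.07 = 8.93.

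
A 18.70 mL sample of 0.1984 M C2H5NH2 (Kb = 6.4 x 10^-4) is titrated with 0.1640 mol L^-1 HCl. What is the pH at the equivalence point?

n(C2H5NH2) = 0.1984 x 0.01870 = 0.003710 mol; V(HCl) at equivalence = 0.003710/0.1640 = 0.02262 L.
At equivalence the base is fully converted to C2H5NH3+; total volume = 0.04132 L, so [C2H5NH3+] = 0.003710/0.04132 = 0.08978 M.
Ka(C2H5NH3+) = Kw/Kb = 1.0e-14 / 6.4 x 10^-4 = 1.56e-11.
[H^+] = sqrt(Ka x [C2H5NH3+]) = sqrt(1.56e-11 x 0.08978) = 1.18e-6 M.
pH = -log(1.18e-6) = 5.93.

5.93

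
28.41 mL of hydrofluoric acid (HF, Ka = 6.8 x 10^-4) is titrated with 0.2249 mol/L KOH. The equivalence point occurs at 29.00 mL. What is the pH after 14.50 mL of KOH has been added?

14.50 mL is exactly half the equivalence volume (29.00/2), i.e. the half-equivalence point.
There, n(HA) = n(A^-), so pH = pKa = -log(6.8 x 10^-4) = 3.17.

3.17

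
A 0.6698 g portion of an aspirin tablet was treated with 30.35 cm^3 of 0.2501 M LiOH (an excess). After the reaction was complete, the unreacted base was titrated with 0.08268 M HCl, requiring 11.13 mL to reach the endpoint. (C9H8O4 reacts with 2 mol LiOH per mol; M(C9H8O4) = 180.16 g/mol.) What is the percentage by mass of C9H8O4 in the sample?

Total n(LiOH) added = 0.2501 x 0.03035 = 0.007591 mol.
n(HCl) used = 0.08268 x 0.01113 = 0.0009202 mol, which equals the excess n(LiOH).
So n(LiOH) consumed by the sample = 0.007591 - 0.0009202 = 0.006670 mol.
n(C9H8O4) = 0.006670 / 2 = 0.003335 mol.
mass C9H8O4 = 0.003335 x 180.16 = 0.6009 g, so %C9H8O4 = 0.6009/0.6698 x 100 = 89.7%.

89.7%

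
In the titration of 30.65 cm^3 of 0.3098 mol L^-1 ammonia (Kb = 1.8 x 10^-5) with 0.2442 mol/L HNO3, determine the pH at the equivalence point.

5.06

n(NH3) = 0.3098 x 0.03065 = 0.009495 mol; V(HNO3) at equivalence = 0.009495/0.2442 = 0.03888 L.
At equivalence the base is fully converted to NH4+; total volume = 0.06953 L, so [NH4+] = 0.009495/0.06953 = 0.1366 M.
Ka(NH4+) = Kw/Kb = 1.0e-14 / 1.8 x 10^-5 = 5.56e-10.
[H^+] = sqrt(Ka x [NH4+]) = sqrt(5.56e-10 x 0.1366) = 8.71e-6 M.
pH = -log(8.71e-6) = 5.06.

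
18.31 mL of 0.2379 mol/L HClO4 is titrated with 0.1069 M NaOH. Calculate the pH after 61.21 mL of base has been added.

n(acid) = 0.2379 x 0.01831 = 0.004356 mol; n(NaOH) added = 0.1069 x 0.06121 = 0.006543 mol.
Base is in excess by 0.006543 - 0.004356 = 0.002187 mol in a total volume of 0.07952 L.
[OH^-] = 0.002187/0.07952 = 0.02751 M, so pOH = 1.56 and pH = 14.00 - 1.56 = 12.44.

12.44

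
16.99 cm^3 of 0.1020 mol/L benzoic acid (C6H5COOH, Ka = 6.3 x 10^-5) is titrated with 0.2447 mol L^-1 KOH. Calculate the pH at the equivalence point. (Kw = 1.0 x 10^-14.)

8.53

n(C6H5COOH) = 0.1020 x 0.01699 = 0.001733 mol; V(KOH) at equivalence = 0.001733/0.2447 = 0.007082 L.
At equivalence all the acid is converted to C6H5COO-; total volume = 0.01699 + 0.007082 = 0.02407 L, so [C6H5COO-] = 0.001733/0.02407 = 0.07199 M.
Kb = Kw/Ka = 1.0e-14 / 6.3 x 10^-5 = 1.59e-10.
[OH^-] = sqrt(Kb x [C6H5COO-]) = sqrt(1.59e-10 x 0.07199) = 3.38e-6 M.
pOH = 5.47, so pH = 14.00 - 5.47 = 8.53.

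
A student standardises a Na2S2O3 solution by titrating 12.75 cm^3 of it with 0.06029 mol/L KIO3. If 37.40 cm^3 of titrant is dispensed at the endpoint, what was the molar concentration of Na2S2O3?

n(KIO3) = 0.06029 x 0.03740 = 0.002255 mol.
From the balanced equation, 1 mol KIO3 reacts with 6 mol Na2S2O3, so n(Na2S2O3) = 0.002255 x 6/1 = 0.01353 mol.
[Na2S2O3] = 0.01353 / 0.01275 L = 1.06 M.

1.06 M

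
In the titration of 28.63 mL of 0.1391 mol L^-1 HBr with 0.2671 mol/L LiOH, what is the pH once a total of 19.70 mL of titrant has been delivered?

12.42

n(acid) = 0.1391 x 0.02863 = 0.003982 mol; n(LiOH) added = 0.2671 x 0.01970 = 0.005262 mol.
Base is in excess by 0.005262 - 0.003982 = 0.001279 mol in a total volume of 0.04833 L.
[OH^-] = 0.001279/0.04833 = 0.02647 M, so pOH = 1.58 and pH = 14.00 - 1.58 = 12.42.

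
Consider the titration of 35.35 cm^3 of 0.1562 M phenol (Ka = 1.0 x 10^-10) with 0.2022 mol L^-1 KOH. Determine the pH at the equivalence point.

11.47

n(C6H5OH) = 0.1562 x 0.03535 = 0.005522 mol; V(KOH) at equivalence = 0.005522/0.2022 = 0.02731 L.
At equivalence all the acid is converted to C6H5O-; total volume = 0.03535 + 0.02731 = 0.06266 L, so [C6H5O-] = 0.005522/0.06266 = 0.08812 M.
Kb = Kw/Ka = 1.0e-14 / 1.0 x 10^-10 = 0.000100.
[OH^-] = sqrt(Kb x [C6H5O-]) = sqrt(0.000100 x 0.08812) = 0.00297 M.
pOH = 2.53, so pH = 14.00 - 2.53 = 11.47.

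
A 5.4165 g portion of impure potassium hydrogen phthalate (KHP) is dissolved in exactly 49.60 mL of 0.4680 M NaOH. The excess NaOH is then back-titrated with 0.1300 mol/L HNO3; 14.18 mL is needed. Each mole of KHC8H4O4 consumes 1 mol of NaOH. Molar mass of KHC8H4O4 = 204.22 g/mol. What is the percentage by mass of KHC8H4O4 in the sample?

80.6%

Total n(NaOH) added = 0.4680 x 0.04960 = 0.02321 mol.
n(HNO3) used = 0.1300 x 0.01418 = 0.001843 mol, which equals the excess n(NaOH).
So n(NaOH) consumed by the sample = 0.02321 - 0.001843 = 0.02137 mol.
n(KHC8H4O4) = 0.02137 / 1 = 0.02137 mol.
mass KHC8H4O4 = 0.02137 x 204.22 = 4.364 g, so %KHC8H4O4 = 4.364/5.4165 x 100 = 80.6%.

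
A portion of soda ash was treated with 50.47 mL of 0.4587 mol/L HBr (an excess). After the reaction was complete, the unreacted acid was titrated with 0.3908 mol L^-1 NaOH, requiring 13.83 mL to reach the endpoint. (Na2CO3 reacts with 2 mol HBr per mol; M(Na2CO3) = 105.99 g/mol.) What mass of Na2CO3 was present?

Total n(HBr) added = 0.4587 x 0.05047 = 0.02315 mol.
n(NaOH) used = 0.3908 x 0.01383 = 0.005405 mol, which equals the excess n(HBr).
So n(HBr) consumed by the sample = 0.02315 - 0.005405 = 0.01775 mol.
n(Na2CO3) = 0.01775 / 2 = 0.008873 mol.
mass = 0.008873 mol x 105.99 g/mol = 0.940 g.

0.940 g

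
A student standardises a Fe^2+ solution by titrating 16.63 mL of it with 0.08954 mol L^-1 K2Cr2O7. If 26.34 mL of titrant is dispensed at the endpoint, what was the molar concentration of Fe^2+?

n(K2Cr2O7) = 0.08954 x 0.02634 = 0.002358 mol.
From the balanced equation, 1 mol K2Cr2O7 reacts with 6 mol Fe^2+, so n(Fe^2+) = 0.002358 x 6/1 = 0.01415 mol.
[Fe^2+] = 0.01415 / 0.01663 L = 0.851 M.

0.851 M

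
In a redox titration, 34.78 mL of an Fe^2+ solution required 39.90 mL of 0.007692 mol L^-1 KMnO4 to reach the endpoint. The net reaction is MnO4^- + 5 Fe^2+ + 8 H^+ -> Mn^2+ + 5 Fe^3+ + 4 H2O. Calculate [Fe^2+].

0.0441 M

n(KMnO4) = 0.007692 x 0.03990 = 0.0003069 mol.
From the balanced equation, 1 mol KMnO4 reacts with 5 mol Fe^2+, so n(Fe^2+) = 0.0003069 x 5/1 = 0.001535 mol.
[Fe^2+] = 0.001535 / 0.03478 L = 0.0441 M.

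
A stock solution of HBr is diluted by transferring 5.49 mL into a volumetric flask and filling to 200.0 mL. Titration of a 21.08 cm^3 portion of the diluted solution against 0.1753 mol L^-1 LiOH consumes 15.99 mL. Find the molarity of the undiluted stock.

4.84 M

n(LiOH) = 0.1753 x 0.01599 = 0.002803 mol.
n(HBr) in the aliquot = 0.002803 mol.
[diluted HBr] = 0.002803 / 0.02108 = 0.1330 M.
Dilution factor = 200.0/5.490 = 36.43, so [stock] = 0.1330 x 36.43 = 4.84 M.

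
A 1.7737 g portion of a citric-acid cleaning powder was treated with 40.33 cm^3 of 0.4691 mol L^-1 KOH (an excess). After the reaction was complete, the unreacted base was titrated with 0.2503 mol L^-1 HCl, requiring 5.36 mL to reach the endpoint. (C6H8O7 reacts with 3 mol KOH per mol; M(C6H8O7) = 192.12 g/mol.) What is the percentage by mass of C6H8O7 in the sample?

Total n(KOH) added = 0.4691 x 0.04033 = 0.01892 mol.
n(HCl) used = 0.2503 x 0.005360 = 0.001342 mol, which equals the excess n(KOH).
So n(KOH) consumed by the sample = 0.01892 - 0.001342 = 0.01758 mol.
n(C6H8O7) = 0.01758 / 3 = 0.005859 mol.
mass C6H8O7 = 0.005859 x 192.12 = 1.126 g, so %C6H8O7 = 1.126/1.7737 x 100 = 63.5%.

63.5%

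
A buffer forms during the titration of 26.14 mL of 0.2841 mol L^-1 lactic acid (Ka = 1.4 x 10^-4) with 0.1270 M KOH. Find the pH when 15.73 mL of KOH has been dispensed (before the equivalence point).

Initial n(HC3H5O3) = 0.2841 x 0.02614 = 0.007426 mol.
n(KOH) added = 0.1270 x 0.01573 = 0.001998 mol, converting that many moles of HC3H5O3 to C3H5O3-.
Remaining n(HC3H5O3) = 0.005429 mol; n(C3H5O3-) = 0.001998 mol.
By Henderson-Hasselbalch, pH = pKa + log([A^-]/[HA]) = 3.85 + log(0.001998/0.005429) = 3.85 + (-0.43) = 3.42.

3.42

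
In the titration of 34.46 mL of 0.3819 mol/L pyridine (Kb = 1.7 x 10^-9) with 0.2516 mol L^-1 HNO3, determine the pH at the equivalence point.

3.02

n(C5H5N) = 0.3819 x 0.03446 = 0.01316 mol; V(HNO3) at equivalence = 0.01316/0.2516 = 0.05231 L.
At equivalence the base is fully converted to C5H5NH+; total volume = 0.08677 L, so [C5H5NH+] = 0.01316/0.08677 = 0.1517 M.
Ka(C5H5NH+) = Kw/Kb = 1.0e-14 / 1.7 x 10^-9 = 5.88e-6.
[H^+] = sqrt(Ka x [C5H5NH+]) = sqrt(5.88e-6 x 0.1517) = 0.000945 M.
pH = -log(0.000945) = 3.02.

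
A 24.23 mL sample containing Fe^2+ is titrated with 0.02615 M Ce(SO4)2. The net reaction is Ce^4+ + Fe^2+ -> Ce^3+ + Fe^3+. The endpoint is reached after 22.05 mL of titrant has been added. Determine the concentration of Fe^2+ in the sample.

n(Ce(SO4)2) = 0.02615 x 0.02205 = 0.0005766 mol.
From the balanced equation, 1 mol Ce(SO4)2 reacts with 1 mol Fe^2+, so n(Fe^2+) = 0.0005766 x 1/1 = 0.0005766 mol.
[Fe^2+] = 0.0005766 / 0.02423 L = 0.0238 M.

0.0238 M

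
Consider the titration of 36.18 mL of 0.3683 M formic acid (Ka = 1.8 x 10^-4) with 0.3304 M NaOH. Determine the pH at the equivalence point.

n(HCOOH) = 0.3683 x 0.03618 = 0.01333 mol; V(NaOH) at equivalence = 0.01333/0.3304 = 0.04033 L.
At equivalence all the acid is converted to HCOO-; total volume = 0.03618 + 0.04033 = 0.07651 L, so [HCOO-] = 0.01333/0.07651 = 0.1742 M.
Kb = Kw/Ka = 1.0e-14 / 1.8 x 10^-4 = 5.56e-11.
[OH^-] = sqrt(Kb x [HCOO-]) = sqrt(5.56e-11 x 0.1742) = 3.11e-6 M.
pOH = 5.51, so pH = 14.00 - 5.51 = 8.49.

8.49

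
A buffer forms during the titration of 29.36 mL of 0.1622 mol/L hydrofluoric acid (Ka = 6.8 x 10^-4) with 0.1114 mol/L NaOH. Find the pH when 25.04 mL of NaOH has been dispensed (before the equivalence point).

Initial n(HF) = 0.1622 x 0.02936 = 0.004762 mol.
n(NaOH) added = 0.1114 x 0.02504 = 0.002789 mol, converting that many moles of HF to F-.
Remaining n(HF) = 0.001973 mol; n(F-) = 0.002789 mol.
By Henderson-Hasselbalch, pH = pKa + log([A^-]/[HA]) = 3.17 + log(0.002789/0.001973) = 3.17 + (+0.15) = 3.32.

3.32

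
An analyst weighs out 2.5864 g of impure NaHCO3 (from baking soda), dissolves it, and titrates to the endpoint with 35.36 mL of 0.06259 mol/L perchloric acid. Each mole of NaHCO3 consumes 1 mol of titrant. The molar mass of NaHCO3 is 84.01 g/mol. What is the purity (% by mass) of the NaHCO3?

n(HClO4) = 0.06259 x 0.03536 = 0.002213 mol.
n(NaHCO3) = 0.002213 / 1 = 0.002213 mol.
mass of NaHCO3 = 0.002213 x 84.01 = 0.1859 g.
% purity = 0.1859 / 2.5864 x 100 = 7.19%.

7.19%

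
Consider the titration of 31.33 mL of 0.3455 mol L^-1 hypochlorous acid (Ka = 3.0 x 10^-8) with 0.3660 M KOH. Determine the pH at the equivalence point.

10.39

n(HClO) = 0.3455 x 0.03133 = 0.01082 mol; V(KOH) at equivalence = 0.01082/0.3660 = 0.02958 L.
At equivalence all the acid is converted to ClO-; total volume = 0.03133 + 0.02958 = 0.06091 L, so [ClO-] = 0.01082/0.06091 = 0.1777 M.
Kb = Kw/Ka = 1.0e-14 / 3.0 x 10^-8 = 3.33e-7.
[OH^-] = sqrt(Kb x [ClO-]) = sqrt(3.33e-7 x 0.1777) = 0.000243 M.
pOH = 3.61, so pH = 14.00 - 3.61 = 10.39.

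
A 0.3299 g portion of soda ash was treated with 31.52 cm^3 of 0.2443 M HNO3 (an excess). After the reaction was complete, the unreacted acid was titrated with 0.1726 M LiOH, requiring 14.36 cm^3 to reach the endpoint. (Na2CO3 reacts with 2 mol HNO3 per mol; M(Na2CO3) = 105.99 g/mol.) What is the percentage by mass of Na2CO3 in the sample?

Total n(HNO3) added = 0.2443 x 0.03152 = 0.007700 mol.
n(LiOH) used = 0.1726 x 0.01436 = 0.002479 mol, which equals the excess n(HNO3).
So n(HNO3) consumed by the sample = 0.007700 - 0.002479 = 0.005222 mol.
n(Na2CO3) = 0.005222 / 2 = 0.002611 mol.
mass Na2CO3 = 0.002611 x 105.99 = 0.2767 g, so %Na2CO3 = 0.2767/0.3299 x 100 = 83.9%.

83.9%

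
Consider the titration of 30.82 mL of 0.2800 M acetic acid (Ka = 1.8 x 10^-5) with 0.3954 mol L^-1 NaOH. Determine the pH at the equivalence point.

8.98

n(CH3COOH) = 0.2800 x 0.03082 = 0.008630 mol; V(NaOH) at equivalence = 0.008630/0.3954 = 0.02182 L.
At equivalence all the acid is converted to CH3COO-; total volume = 0.03082 + 0.02182 = 0.05264 L, so [CH3COO-] = 0.008630/0.05264 = 0.1639 M.
Kb = Kw/Ka = 1.0e-14 / 1.8 x 10^-5 = 5.56e-10.
[OH^-] = sqrt(Kb x [CH3COO-]) = sqrt(5.56e-10 x 0.1639) = 9.54e-6 M.
pOH = 5.02, so pH = 14.00 - 5.02 = 8.98.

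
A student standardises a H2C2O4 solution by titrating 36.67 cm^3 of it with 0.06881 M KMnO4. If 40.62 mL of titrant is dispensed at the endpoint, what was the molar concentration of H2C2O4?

0.191 M

n(KMnO4) = 0.06881 x 0.04062 = 0.002795 mol.
From the balanced equation, 2 mol KMnO4 reacts with 5 mol H2C2O4, so n(H2C2O4) = 0.002795 x 5/2 = 0.006988 mol.
[H2C2O4] = 0.006988 / 0.03667 L = 0.191 M.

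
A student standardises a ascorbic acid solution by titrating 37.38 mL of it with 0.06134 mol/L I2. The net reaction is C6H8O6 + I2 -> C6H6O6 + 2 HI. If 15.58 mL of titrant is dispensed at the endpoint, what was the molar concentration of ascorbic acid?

n(I2) = 0.06134 x 0.01558 = 0.0009557 mol.
From the balanced equation, 1 mol I2 reacts with 1 mol ascorbic acid, so n(ascorbic acid) = 0.0009557 x 1/1 = 0.0009557 mol.
[ascorbic acid] = 0.0009557 / 0.03738 L = 0.0256 M.

0.0256 M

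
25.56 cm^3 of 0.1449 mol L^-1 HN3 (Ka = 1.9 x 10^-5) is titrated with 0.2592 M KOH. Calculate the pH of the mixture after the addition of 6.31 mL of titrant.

4.62

Initial n(HN3) = 0.1449 x 0.02556 = 0.003704 mol.
n(KOH) added = 0.2592 x 0.006310 = 0.001636 mol, converting that many moles of HN3 to N3-.
Remaining n(HN3) = 0.002068 mol; n(N3-) = 0.001636 mol.
By Henderson-Hasselbalch, pH = pKa + log([A^-]/[HA]) = 4.72 + log(0.001636/0.002068) = 4.72 + (-0.10) = 4.62.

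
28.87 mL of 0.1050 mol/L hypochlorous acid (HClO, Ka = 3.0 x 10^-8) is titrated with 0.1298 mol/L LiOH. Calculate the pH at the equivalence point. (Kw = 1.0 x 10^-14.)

n(HClO) = 0.1050 x 0.02887 = 0.003031 mol; V(LiOH) at equivalence = 0.003031/0.1298 = 0.02335 L.
At equivalence all the acid is converted to ClO-; total volume = 0.02887 + 0.02335 = 0.05222 L, so [ClO-] = 0.003031/0.05222 = 0.05805 M.
Kb = Kw/Ka = 1.0e-14 / 3.0 x 10^-8 = 3.33e-7.
[OH^-] = sqrt(Kb x [ClO-]) = sqrt(3.33e-7 x 0.05805) = 0.000139 M.
pOH = 3.86, so pH = 14.00 - 3.86 = 10.14.

10.14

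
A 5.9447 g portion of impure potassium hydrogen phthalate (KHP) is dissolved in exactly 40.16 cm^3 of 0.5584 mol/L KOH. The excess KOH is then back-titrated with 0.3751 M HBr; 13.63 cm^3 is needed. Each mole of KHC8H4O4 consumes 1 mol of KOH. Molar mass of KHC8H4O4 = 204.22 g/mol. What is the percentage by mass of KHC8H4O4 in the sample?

Total n(KOH) added = 0.5584 x 0.04016 = 0.02243 mol.
n(HBr) used = 0.3751 x 0.01363 = 0.005113 mol, which equals the excess n(KOH).
So n(KOH) consumed by the sample = 0.02243 - 0.005113 = 0.01731 mol.
n(KHC8H4O4) = 0.01731 / 1 = 0.01731 mol.
mass KHC8H4O4 = 0.01731 x 204.22 = 3.536 g, so %KHC8H4O4 = 3.536/5.9447 x 100 = 59.5%.

59.5%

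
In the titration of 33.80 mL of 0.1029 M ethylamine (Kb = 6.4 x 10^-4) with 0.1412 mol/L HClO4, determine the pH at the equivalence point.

6.02

n(C2H5NH2) = 0.1029 x 0.03380 = 0.003478 mol; V(HClO4) at equivalence = 0.003478/0.1412 = 0.02463 L.
At equivalence the base is fully converted to C2H5NH3+; total volume = 0.05843 L, so [C2H5NH3+] = 0.003478/0.05843 = 0.05952 M.
Ka(C2H5NH3+) = Kw/Kb = 1.0e-14 / 6.4 x 10^-4 = 1.56e-11.
[H^+] = sqrt(Ka x [C2H5NH3+]) = sqrt(1.56e-11 x 0.05952) = 9.64e-7 M.
pH = -log(9.64e-7) = 6.02.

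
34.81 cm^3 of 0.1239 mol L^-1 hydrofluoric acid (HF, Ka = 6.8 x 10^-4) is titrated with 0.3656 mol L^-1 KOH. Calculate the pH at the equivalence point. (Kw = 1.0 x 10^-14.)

n(HF) = 0.1239 x 0.03481 = 0.004313 mol; V(KOH) at equivalence = 0.004313/0.3656 = 0.01180 L.
At equivalence all the acid is converted to F-; total volume = 0.03481 + 0.01180 = 0.04661 L, so [F-] = 0.004313/0.04661 = 0.09254 M.
Kb = Kw/Ka = 1.0e-14 / 6.8 x 10^-4 = 1.47e-11.
[OH^-] = sqrt(Kb x [F-]) = sqrt(1.47e-11 x 0.09254) = 1.17e-6 M.
pOH = 5.93, so pH = 14.00 - 5.93 = 8.07.

8.07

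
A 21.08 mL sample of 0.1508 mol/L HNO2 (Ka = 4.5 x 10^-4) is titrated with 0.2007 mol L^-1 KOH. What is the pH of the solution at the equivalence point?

8.14

n(HNO2) = 0.1508 x 0.02108 = 0.003179 mol; V(KOH) at equivalence = 0.003179/0.2007 = 0.01584 L.
At equivalence all the acid is converted to NO2-; total volume = 0.02108 + 0.01584 = 0.03692 L, so [NO2-] = 0.003179/0.03692 = 0.08610 M.
Kb = Kw/Ka = 1.0e-14 / 4.5 x 10^-4 = 2.22e-11.
[OH^-] = sqrt(Kb x [NO2-]) = sqrt(2.22e-11 x 0.08610) = 1.38e-6 M.
pOH = 5.86, so pH = 14.00 - 5.86 = 8.14.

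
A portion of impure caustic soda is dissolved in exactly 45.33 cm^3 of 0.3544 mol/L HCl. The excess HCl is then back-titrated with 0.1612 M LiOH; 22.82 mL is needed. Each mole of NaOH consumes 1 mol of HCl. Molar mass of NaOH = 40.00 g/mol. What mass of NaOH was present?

0.495 g

Total n(HCl) added = 0.3544 x 0.04533 = 0.01606 mol.
n(LiOH) used = 0.1612 x 0.02282 = 0.003679 mol, which equals the excess n(HCl).
So n(HCl) consumed by the sample = 0.01606 - 0.003679 = 0.01239 mol.
n(NaOH) = 0.01239 / 1 = 0.01239 mol.
mass = 0.01239 mol x 40.00 g/mol = 0.495 g.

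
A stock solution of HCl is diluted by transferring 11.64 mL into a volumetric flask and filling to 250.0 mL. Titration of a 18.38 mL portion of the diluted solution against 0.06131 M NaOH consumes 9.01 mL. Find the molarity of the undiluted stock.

n(NaOH) = 0.06131 x 0.009010 = 0.0005524 mol.
n(HCl) in the aliquot = 0.0005524 mol.
[diluted HCl] = 0.0005524 / 0.01838 = 0.03005 M.
Dilution factor = 250.0/11.64 = 21.48, so [stock] = 0.03005 x 21.48 = 0.646 M.

0.646 M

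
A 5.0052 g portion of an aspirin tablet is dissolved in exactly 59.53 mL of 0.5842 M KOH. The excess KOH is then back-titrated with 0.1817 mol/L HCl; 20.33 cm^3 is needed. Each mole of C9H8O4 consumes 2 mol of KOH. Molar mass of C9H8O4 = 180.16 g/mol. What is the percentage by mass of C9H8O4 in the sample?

55.9%

Total n(KOH) added = 0.5842 x 0.05953 = 0.03478 mol.
n(HCl) used = 0.1817 x 0.02033 = 0.003694 mol, which equals the excess n(KOH).
So n(KOH) consumed by the sample = 0.03478 - 0.003694 = 0.03108 mol.
n(C9H8O4) = 0.03108 / 2 = 0.01554 mol.
mass C9H8O4 = 0.01554 x 180.16 = 2.800 g, so %C9H8O4 = 2.800/5.0052 x 100 = 55.9%.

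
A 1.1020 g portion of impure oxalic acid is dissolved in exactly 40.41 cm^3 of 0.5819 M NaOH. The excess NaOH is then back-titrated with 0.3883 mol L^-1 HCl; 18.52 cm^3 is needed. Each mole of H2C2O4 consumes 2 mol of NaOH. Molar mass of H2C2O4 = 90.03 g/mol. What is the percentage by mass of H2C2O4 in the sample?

Total n(NaOH) added = 0.5819 x 0.04041 = 0.02351 mol.
n(HCl) used = 0.3883 x 0.01852 = 0.007191 mol, which equals the excess n(NaOH).
So n(NaOH) consumed by the sample = 0.02351 - 0.007191 = 0.01632 mol.
n(H2C2O4) = 0.01632 / 2 = 0.008162 mol.
mass H2C2O4 = 0.008162 x 90.03 = 0.7348 g, so %H2C2O4 = 0.7348/1.1020 x 100 = 66.7%.

66.7%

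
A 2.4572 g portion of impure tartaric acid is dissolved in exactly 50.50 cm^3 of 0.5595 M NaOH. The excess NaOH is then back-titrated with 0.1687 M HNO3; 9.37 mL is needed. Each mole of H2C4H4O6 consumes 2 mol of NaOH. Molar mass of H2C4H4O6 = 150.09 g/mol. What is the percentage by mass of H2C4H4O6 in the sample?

81.5%

Total n(NaOH) added = 0.5595 x 0.05050 = 0.02825 mol.
n(HNO3) used = 0.1687 x 0.009370 = 0.001581 mol, which equals the excess n(NaOH).
So n(NaOH) consumed by the sample = 0.02825 - 0.001581 = 0.02667 mol.
n(H2C4H4O6) = 0.02667 / 2 = 0.01334 mol.
mass H2C4H4O6 = 0.01334 x 150.09 = 2.002 g, so %H2C4H4O6 = 2.002/2.4572 x 100 = 81.5%.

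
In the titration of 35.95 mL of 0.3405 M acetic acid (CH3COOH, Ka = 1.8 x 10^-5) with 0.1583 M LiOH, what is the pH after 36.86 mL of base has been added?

Initial n(CH3COOH) = 0.3405 x 0.03595 = 0.01224 mol.
n(LiOH) added = 0.1583 x 0.03686 = 0.005835 mol, converting that many moles of CH3COOH to CH3COO-.
Remaining n(CH3COOH) = 0.006406 mol; n(CH3COO-) = 0.005835 mol.
By Henderson-Hasselbalch, pH = pKa + log([A^-]/[HA]) = 4.74 + log(0.005835/0.006406) = 4.74 + (-0.04) = 4.70.

4.70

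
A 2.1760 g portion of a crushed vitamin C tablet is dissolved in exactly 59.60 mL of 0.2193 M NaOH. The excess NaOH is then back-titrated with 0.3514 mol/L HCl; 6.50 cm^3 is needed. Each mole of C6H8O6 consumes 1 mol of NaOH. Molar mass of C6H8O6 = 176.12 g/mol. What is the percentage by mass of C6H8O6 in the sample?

87.3%

Total n(NaOH) added = 0.2193 x 0.05960 = 0.01307 mol.
n(HCl) used = 0.3514 x 0.006500 = 0.002284 mol, which equals the excess n(NaOH).
So n(NaOH) consumed by the sample = 0.01307 - 0.002284 = 0.01079 mol.
n(C6H8O6) = 0.01079 / 1 = 0.01079 mol.
mass C6H8O6 = 0.01079 x 176.12 = 1.900 g, so %C6H8O6 = 1.900/2.1760 x 100 = 87.3%.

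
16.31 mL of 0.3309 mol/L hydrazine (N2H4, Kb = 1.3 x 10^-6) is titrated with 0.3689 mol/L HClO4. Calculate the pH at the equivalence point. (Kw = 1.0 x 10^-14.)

n(N2H4) = 0.3309 x 0.01631 = 0.005397 mol; V(HClO4) at equivalence = 0.005397/0.3689 = 0.01463 L.
At equivalence the base is fully converted to N2H5+; total volume = 0.03094 L, so [N2H5+] = 0.005397/0.03094 = 0.1744 M.
Ka(N2H5+) = Kw/Kb = 1.0e-14 / 1.3 x 10^-6 = 7.69e-9.
[H^+] = sqrt(Ka x [N2H5+]) = sqrt(7.69e-9 x 0.1744) = 3.66e-5 M.
pH = -log(3.66e-5) = 4.44.

4.44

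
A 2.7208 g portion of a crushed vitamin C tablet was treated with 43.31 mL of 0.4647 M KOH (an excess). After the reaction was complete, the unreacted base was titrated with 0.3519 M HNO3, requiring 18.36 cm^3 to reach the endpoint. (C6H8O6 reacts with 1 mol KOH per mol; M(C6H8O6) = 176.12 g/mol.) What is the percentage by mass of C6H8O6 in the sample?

Total n(KOH) added = 0.4647 x 0.04331 = 0.02013 mol.
n(HNO3) used = 0.3519 x 0.01836 = 0.006461 mol, which equals the excess n(KOH).
So n(KOH) consumed by the sample = 0.02013 - 0.006461 = 0.01367 mol.
n(C6H8O6) = 0.01367 / 1 = 0.01367 mol.
mass C6H8O6 = 0.01367 x 176.12 = 2.407 g, so %C6H8O6 = 2.407/2.7208 x 100 = 88.5%.

88.5%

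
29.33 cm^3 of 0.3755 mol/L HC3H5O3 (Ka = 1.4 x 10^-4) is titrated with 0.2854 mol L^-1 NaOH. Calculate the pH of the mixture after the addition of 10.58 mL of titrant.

Initial n(HC3H5O3) = 0.3755 x 0.02933 = 0.01101 mol.
n(NaOH) added = 0.2854 x 0.01058 = 0.003020 mol, converting that many moles of HC3H5O3 to C3H5O3-.
Remaining n(HC3H5O3) = 0.007994 mol; n(C3H5O3-) = 0.003020 mol.
By Henderson-Hasselbalch, pH = pKa + log([A^-]/[HA]) = 3.85 + log(0.003020/0.007994) = 3.85 + (-0.42) = 3.43.

3.43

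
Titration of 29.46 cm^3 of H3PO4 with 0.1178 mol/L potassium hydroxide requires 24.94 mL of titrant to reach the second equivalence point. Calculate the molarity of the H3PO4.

n(KOH) = 0.1178 x 0.02494 = 0.002938 mol.
At the second equivalence point, 2 mol OH^- react per mol H3PO4, so n(H3PO4) = 0.002938 / 2 = 0.001469 mol.
[H3PO4] = 0.001469 / 0.02946 L = 0.0499 M.

0.0499 M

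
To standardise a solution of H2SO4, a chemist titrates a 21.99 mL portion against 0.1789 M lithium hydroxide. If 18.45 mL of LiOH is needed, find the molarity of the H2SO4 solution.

0.0751 M

n(LiOH) delivered = 0.1789 x 0.01845 = 0.003301 mol.
The reaction is 1 H2SO4 + 2 LiOH, so n(H2SO4) = 0.003301 x 1/2 = 0.001650 mol.
[H2SO4] = 0.001650 mol / 0.02199 L = 0.0751 M.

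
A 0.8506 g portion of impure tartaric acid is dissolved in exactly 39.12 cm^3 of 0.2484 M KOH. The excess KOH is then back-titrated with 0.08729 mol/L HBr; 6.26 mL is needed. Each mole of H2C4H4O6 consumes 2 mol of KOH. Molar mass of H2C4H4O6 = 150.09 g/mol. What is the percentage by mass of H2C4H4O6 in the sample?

80.9%

Total n(KOH) added = 0.2484 x 0.03912 = 0.009717 mol.
n(HBr) used = 0.08729 x 0.006260 = 0.0005464 mol, which equals the excess n(KOH).
So n(KOH) consumed by the sample = 0.009717 - 0.0005464 = 0.009171 mol.
n(H2C4H4O6) = 0.009171 / 2 = 0.004585 mol.
mass H2C4H4O6 = 0.004585 x 150.09 = 0.6882 g, so %H2C4H4O6 = 0.6882/0.8506 x 100 = 80.9%.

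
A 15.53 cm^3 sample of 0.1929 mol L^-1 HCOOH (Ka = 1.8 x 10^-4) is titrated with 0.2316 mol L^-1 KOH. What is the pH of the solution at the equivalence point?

8.38

n(HCOOH) = 0.1929 x 0.01553 = 0.002996 mol; V(KOH) at equivalence = 0.002996/0.2316 = 0.01293 L.
At equivalence all the acid is converted to HCOO-; total volume = 0.01553 + 0.01293 = 0.02846 L, so [HCOO-] = 0.002996/0.02846 = 0.1052 M.
Kb = Kw/Ka = 1.0e-14 / 1.8 x 10^-4 = 5.56e-11.
[OH^-] = sqrt(Kb x [HCOO-]) = sqrt(5.56e-11 x 0.1052) = 2.42e-6 M.
pOH = 5.62, so pH = 14.00 - 5.62 = 8.38.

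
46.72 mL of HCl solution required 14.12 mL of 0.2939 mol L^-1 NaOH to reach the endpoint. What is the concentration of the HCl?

0.0888 M

n(NaOH) delivered = 0.2939 x 0.01412 = 0.004150 mol.
For a 1:1 reaction, n(HCl) = 0.004150 mol.
[HCl] = 0.004150 mol / 0.04672 L = 0.0888 M.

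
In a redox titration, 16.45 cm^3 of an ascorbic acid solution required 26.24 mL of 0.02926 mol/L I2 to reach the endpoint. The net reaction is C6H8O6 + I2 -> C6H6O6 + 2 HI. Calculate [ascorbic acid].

0.0467 M

n(I2) = 0.02926 x 0.02624 = 0.0007678 mol.
From the balanced equation, 1 mol I2 reacts with 1 mol ascorbic acid, so n(ascorbic acid) = 0.0007678 x 1/1 = 0.0007678 mol.
[ascorbic acid] = 0.0007678 / 0.01645 L = 0.0467 M.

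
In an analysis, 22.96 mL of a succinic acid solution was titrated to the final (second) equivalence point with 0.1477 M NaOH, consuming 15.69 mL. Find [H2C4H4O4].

n(NaOH) = 0.1477 x 0.01569 = 0.002317 mol.
At the final (second) equivalence point, 2 mol OH^- react per mol H2C4H4O4, so n(H2C4H4O4) = 0.002317 / 2 = 0.001159 mol.
[H2C4H4O4] = 0.001159 / 0.02296 L = 0.0505 M.

0.0505 M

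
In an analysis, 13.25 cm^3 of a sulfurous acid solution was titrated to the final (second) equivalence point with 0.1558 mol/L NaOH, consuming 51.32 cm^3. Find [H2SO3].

n(NaOH) = 0.1558 x 0.05132 = 0.007996 mol.
At the final (second) equivalence point, 2 mol OH^- react per mol H2SO3, so n(H2SO3) = 0.007996 / 2 = 0.003998 mol.
[H2SO3] = 0.003998 / 0.01325 L = 0.302 M.

0.302 M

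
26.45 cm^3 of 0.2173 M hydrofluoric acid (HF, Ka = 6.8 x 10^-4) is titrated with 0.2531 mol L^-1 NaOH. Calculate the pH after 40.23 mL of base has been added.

12.82

n(acid) = 0.2173 x 0.02645 = 0.005748 mol; n(NaOH) added = 0.2531 x 0.04023 = 0.01018 mol.
Base is in excess by 0.01018 - 0.005748 = 0.004435 mol in a total volume of 0.06668 L.
[OH^-] = 0.004435/0.06668 = 0.06651 M, so pOH = 1.18 and pH = 14.00 - 1.18 = 12.82.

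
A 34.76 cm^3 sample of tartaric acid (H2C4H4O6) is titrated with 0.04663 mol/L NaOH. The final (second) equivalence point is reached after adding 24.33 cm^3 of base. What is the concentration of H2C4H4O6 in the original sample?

0.0163 M

n(NaOH) = 0.04663 x 0.02433 = 0.001135 mol.
At the final (second) equivalence point, 2 mol OH^- react per mol H2C4H4O6, so n(H2C4H4O6) = 0.001135 / 2 = 0.0005673 mol.
[H2C4H4O6] = 0.0005673 / 0.03476 L = 0.0163 M.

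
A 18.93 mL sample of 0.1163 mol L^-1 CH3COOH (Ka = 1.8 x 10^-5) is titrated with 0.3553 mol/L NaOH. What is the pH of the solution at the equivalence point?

n(CH3COOH) = 0.1163 x 0.01893 = 0.002202 mol; V(NaOH) at equivalence = 0.002202/0.3553 = 0.006196 L.
At equivalence all the acid is converted to CH3COO-; total volume = 0.01893 + 0.006196 = 0.02513 L, so [CH3COO-] = 0.002202/0.02513 = 0.08762 M.
Kb = Kw/Ka = 1.0e-14 / 1.8 x 10^-5 = 5.56e-10.
[OH^-] = sqrt(Kb x [CH3COO-]) = sqrt(5.56e-10 x 0.08762) = 6.98e-6 M.
pOH = 5.16, so pH = 14.00 - 5.16 = 8.84.

8.84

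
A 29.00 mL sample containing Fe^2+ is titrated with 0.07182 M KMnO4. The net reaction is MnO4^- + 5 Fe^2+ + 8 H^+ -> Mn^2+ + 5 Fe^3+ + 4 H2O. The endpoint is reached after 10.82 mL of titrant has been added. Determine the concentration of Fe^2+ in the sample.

0.134 M

n(KMnO4) = 0.07182 x 0.01082 = 0.0007771 mol.
From the balanced equation, 1 mol KMnO4 reacts with 5 mol Fe^2+, so n(Fe^2+) = 0.0007771 x 5/1 = 0.003885 mol.
[Fe^2+] = 0.003885 / 0.02900 L = 0.134 M.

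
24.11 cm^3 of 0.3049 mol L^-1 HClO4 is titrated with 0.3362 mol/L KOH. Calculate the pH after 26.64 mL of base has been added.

12.50

n(acid) = 0.3049 x 0.02411 = 0.007351 mol; n(KOH) added = 0.3362 x 0.02664 = 0.008956 mol.
Base is in excess by 0.008956 - 0.007351 = 0.001605 mol in a total volume of 0.05075 L.
[OH^-] = 0.001605/0.05075 = 0.03163 M, so pOH = 1.50 and pH = 14.00 - 1.50 = 12.50.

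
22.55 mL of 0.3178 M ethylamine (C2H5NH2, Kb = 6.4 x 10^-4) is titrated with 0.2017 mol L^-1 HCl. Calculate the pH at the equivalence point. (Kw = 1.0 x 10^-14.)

5.86

n(C2H5NH2) = 0.3178 x 0.02255 = 0.007166 mol; V(HCl) at equivalence = 0.007166/0.2017 = 0.03553 L.
At equivalence the base is fully converted to C2H5NH3+; total volume = 0.05808 L, so [C2H5NH3+] = 0.007166/0.05808 = 0.1234 M.
Ka(C2H5NH3+) = Kw/Kb = 1.0e-14 / 6.4 x 10^-4 = 1.56e-11.
[H^+] = sqrt(Ka x [C2H5NH3+]) = sqrt(1.56e-11 x 0.1234) = 1.39e-6 M.
pH = -log(1.39e-6) = 5.86.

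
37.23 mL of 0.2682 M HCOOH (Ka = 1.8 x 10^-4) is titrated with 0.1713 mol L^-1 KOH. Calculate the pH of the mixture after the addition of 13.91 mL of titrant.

Initial n(HCOOH) = 0.2682 x 0.03723 = 0.009985 mol.
n(KOH) added = 0.1713 x 0.01391 = 0.002383 mol, converting that many moles of HCOOH to HCOO-.
Remaining n(HCOOH) = 0.007602 mol; n(HCOO-) = 0.002383 mol.
By Henderson-Hasselbalch, pH = pKa + log([A^-]/[HA]) = 3.74 + log(0.002383/0.007602) = 3.74 + (-0.50) = 3.24.

3.24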